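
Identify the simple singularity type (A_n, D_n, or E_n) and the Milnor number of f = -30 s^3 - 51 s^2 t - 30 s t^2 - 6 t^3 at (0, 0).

The Hessian of f at 0 has rank 0. Corank 2; j^3 = -3*(2*s + t)*(5*s^2 + 6*s*t + 2*t^2) splits into three distinct lines over C (the quadratic factor has nonzero discriminant), so D_4.

Type D_{4}, Milnor number mu = 4.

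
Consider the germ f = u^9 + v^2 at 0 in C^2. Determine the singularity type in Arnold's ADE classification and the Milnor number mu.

The Hessian of f at 0 has rank 1. Corank 1: A-series; mu = 8 gives A_8.

Type A_8, Milnor number mu = 8.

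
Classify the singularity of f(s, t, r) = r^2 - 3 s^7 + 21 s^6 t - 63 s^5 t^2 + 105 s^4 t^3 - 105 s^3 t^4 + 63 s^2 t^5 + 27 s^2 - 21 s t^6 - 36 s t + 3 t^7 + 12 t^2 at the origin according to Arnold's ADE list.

A6

The Hessian of f at 0 has rank 2. Corank 1: A-series; mu = 6 gives A_6.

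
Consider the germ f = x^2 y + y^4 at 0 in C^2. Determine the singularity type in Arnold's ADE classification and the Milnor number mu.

The Hessian of f at 0 is [[0, 0], [0, 0]] with rank 0, so corank 2. A Groebner basis of the Jacobian ideal J(f) in C{x,y} is {x^3, x^2/4 + y^3, x*y}; counting standard monomials gives mu = 5. Corank 2; j^3 = x^2*y has shape L^2 M (L != M), so D-series; mu = 5 gives D_5.

Type D_{5}, Milnor number mu = 5.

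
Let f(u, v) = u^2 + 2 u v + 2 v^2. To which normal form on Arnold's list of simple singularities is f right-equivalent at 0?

A_1

The Hessian of f at 0 has rank 2. Corank 0: nondegenerate Morse point, so A_1.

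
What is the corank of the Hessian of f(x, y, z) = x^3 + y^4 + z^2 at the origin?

2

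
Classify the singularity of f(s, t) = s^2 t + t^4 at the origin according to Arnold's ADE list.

The Hessian of f at 0 is [[0, 0], [0, 0]] with rank 0, so corank 2. A Groebner basis of the Jacobian ideal J(f) in C{s,t} is {s^3, s^2/4 + t^3, s*t}; counting standard monomials gives mu = 5. Corank 2; j^3 = s^2*t has shape L^2 M (L != M), so D-series; mu = 5 gives D_5.

D_5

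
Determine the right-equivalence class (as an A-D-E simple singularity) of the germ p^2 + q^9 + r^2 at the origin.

The Hessian of f at 0 has rank 2. Corank 1: A-series; mu = 8 gives A_8.

A8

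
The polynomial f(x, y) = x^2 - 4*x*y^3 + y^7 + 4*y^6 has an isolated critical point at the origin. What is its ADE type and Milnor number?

Type A6, Milnor number mu = 6.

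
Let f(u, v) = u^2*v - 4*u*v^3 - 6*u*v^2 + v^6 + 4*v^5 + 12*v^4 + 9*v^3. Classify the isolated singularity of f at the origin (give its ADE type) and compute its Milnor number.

The Hessian of f at 0 has rank 0. Corank 2; j^3 = v*(u - 3*v)^2 has shape L^2 M (L != M), so D-series; mu = 7 gives D_7.

Type D_7, Milnor number mu = 7.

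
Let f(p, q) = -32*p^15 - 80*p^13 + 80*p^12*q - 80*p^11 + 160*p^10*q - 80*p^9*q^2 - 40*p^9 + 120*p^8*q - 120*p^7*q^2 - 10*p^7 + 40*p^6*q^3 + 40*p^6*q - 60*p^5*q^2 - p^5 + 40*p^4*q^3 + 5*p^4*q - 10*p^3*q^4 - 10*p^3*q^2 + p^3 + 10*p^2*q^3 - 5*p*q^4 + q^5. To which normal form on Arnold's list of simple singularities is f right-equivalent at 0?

The Hessian of f at 0 is [[0, 0], [0, 0]] with rank 0, so corank 2. A Groebner basis of the Jacobian ideal J(f) in C{p,q} is {q^5, p*q^3 - q^4/4, p^2}; counting standard monomials gives mu = 8. Corank 2; j^3 = p^3 is a perfect cube, so E-series; the 5-jet and mu = 8 give E_8.

E_{8}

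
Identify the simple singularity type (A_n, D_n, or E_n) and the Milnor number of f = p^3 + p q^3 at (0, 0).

Type E7, Milnor number mu = 7.

The Hessian of f at 0 has rank 0. Corank 2; j^3 = p^3 is a perfect cube, so E-series; the 4-jet and mu = 7 give E_7.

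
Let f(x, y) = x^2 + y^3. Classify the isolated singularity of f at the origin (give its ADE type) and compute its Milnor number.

Type A_{2}, Milnor number mu = 2.

The Hessian of f at 0 is [[2, 0], [0, 0]] with rank 1, so corank 1. A Groebner basis of the Jacobian ideal J(f) in C{x,y} is {y^2, x}; counting standard monomials gives mu = 2. Corank 1: A-series; mu = 2 gives A_2.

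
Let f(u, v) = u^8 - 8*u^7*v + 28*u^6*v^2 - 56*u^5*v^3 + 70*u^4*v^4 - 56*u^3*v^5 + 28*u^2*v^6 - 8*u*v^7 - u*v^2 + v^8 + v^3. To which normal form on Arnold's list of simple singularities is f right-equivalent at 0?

The Hessian of f at 0 is [[0, 0], [0, 0]] with rank 0, so corank 2. A Groebner basis of the Jacobian ideal J(f) in C{u,v} is {u^7 - v^2/8, v^3, u*v - v^2}; counting standard monomials gives mu = 9. Corank 2; j^3 = -v^2*(u - v) has shape L^2 M (L != M), so D-series; mu = 9 gives D_9.

D_9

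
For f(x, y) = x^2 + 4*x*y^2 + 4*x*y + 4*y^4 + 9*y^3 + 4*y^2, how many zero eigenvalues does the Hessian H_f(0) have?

Hessian at 0 has rank 1.

1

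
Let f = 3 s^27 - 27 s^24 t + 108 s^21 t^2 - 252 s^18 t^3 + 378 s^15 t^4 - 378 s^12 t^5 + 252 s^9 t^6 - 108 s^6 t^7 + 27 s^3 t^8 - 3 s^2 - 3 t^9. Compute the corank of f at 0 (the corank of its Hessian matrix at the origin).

1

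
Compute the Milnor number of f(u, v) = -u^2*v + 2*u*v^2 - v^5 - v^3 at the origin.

The Hessian of f at 0 has rank 0. Corank 2; j^3 = -v*(u - v)^2 has shape L^2 M (L != M), so D-series; mu = 6 gives D_6.

6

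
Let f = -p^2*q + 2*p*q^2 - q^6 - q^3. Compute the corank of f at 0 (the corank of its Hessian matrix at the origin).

2

Hessian at 0 has rank 0.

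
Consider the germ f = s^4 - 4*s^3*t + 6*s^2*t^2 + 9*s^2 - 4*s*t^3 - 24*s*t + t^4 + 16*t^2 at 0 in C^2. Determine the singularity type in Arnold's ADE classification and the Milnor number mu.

Type A_3, Milnor number mu = 3.

The Hessian of f at 0 is [[18, -24], [-24, 32]] with rank 1, so corank 1. A Groebner basis of the Jacobian ideal J(f) in C{s,t} is {t^3, s - 4*t/3}; counting standard monomials gives mu = 3. Corank 1: A-series; mu = 3 gives A_3.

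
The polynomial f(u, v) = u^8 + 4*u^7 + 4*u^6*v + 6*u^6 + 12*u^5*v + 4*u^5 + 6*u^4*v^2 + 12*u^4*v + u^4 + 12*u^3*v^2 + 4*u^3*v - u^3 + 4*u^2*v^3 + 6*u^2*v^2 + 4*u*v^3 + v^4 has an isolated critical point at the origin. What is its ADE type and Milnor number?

The Hessian of f at 0 has rank 0. Corank 2; j^3 = -u^3 is a perfect cube, so E-series; the 4-jet and mu = 6 give E_6.

Type E6, Milnor number mu = 6.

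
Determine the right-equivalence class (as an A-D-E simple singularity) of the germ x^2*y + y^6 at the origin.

The Hessian of f at 0 is [[0, 0], [0, 0]] with rank 0, so corank 2. A Groebner basis of the Jacobian ideal J(f) in C{x,y} is {x^2/6 + y^5, x^3, x*y}; counting standard monomials gives mu = 7. Corank 2; j^3 = x^2*y has shape L^2 M (L != M), so D-series; mu = 7 gives D_7.

D_{7}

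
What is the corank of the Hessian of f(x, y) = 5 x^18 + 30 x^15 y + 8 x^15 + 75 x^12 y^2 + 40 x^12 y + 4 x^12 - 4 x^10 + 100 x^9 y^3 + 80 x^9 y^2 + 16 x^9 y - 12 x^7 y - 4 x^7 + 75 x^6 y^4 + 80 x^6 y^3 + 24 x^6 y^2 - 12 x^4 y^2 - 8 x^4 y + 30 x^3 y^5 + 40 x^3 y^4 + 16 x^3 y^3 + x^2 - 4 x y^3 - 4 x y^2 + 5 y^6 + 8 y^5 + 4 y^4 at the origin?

1

Hessian at 0 has rank 1.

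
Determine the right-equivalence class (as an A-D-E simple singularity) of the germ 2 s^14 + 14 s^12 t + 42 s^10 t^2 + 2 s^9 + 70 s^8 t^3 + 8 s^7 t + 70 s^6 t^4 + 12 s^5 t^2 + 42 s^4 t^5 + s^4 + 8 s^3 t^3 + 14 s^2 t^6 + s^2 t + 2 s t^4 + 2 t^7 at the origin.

D_{8}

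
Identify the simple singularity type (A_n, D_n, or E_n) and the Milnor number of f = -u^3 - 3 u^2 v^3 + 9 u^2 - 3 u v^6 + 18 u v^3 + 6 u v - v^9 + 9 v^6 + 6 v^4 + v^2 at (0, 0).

Type A2, Milnor number mu = 2.

The Hessian of f at 0 is [[18, 6], [6, 2]] with rank 1, so corank 1. A Groebner basis of the Jacobian ideal J(f) in C{u,v} is {v^2, u + v/3}; counting standard monomials gives mu = 2. Corank 1: A-series; mu = 2 gives A_2.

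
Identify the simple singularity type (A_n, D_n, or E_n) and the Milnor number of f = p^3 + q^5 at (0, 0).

The Hessian of f at 0 is [[0, 0], [0, 0]] with rank 0, so corank 2. A Groebner basis of the Jacobian ideal J(f) in C{p,q} is {q^4, p^2}; counting standard monomials gives mu = 8. Corank 2; j^3 = p^3 is a perfect cube, so E-series; the 5-jet and mu = 8 give E_8.

Type E_{8}, Milnor number mu = 8.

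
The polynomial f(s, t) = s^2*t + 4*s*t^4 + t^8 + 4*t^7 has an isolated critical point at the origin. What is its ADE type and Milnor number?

The Hessian of f at 0 has rank 0. Corank 2; j^3 = s^2*t has shape L^2 M (L != M), so D-series; mu = 9 gives D_9.

Type D_9, Milnor number mu = 9.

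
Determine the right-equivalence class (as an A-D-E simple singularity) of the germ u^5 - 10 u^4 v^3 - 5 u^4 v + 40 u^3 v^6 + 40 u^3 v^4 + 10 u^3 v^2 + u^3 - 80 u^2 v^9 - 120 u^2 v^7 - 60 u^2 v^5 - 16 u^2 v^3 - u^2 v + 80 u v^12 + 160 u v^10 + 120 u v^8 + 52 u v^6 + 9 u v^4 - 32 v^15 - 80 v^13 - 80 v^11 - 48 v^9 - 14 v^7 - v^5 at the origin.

The Hessian of f at 0 has rank 0. Corank 2; j^3 = u^2*(u - v) has shape L^2 M (L != M), so D-series; mu = 6 gives D_6.

D_{6}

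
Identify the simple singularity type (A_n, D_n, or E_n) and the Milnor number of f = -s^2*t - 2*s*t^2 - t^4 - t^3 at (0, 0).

Type D_{5}, Milnor number mu = 5.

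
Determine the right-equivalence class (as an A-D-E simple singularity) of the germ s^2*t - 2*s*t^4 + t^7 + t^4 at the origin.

D_5

The Hessian of f at 0 has rank 0. Corank 2; j^3 = s^2*t has shape L^2 M (L != M), so D-series; mu = 5 gives D_5.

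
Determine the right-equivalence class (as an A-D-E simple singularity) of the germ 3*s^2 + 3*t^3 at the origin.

A_2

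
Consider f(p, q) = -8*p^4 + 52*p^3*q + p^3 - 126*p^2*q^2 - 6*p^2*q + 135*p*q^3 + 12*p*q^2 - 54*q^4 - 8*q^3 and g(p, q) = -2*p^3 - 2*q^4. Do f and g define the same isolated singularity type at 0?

No.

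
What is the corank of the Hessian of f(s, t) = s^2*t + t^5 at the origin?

2

Hessian at 0 has rank 0.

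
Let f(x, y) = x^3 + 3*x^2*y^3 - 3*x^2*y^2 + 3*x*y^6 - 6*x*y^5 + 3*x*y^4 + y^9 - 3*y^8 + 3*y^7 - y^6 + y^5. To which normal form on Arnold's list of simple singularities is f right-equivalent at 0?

E_{8}

The Hessian of f at 0 has rank 0. Corank 2; j^3 = x^3 is a perfect cube, so E-series; the 5-jet and mu = 8 give E_8.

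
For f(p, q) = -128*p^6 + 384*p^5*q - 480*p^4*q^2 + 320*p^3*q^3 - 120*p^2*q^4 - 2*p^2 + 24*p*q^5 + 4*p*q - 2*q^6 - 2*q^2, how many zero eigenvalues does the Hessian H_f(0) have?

1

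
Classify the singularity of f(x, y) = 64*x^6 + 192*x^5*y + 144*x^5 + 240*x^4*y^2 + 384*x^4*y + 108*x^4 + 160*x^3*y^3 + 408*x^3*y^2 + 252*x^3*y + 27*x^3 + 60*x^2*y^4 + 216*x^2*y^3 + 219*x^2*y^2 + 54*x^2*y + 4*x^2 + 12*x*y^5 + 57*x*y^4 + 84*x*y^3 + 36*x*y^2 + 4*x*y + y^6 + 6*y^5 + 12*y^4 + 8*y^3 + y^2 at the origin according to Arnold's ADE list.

A2

The Hessian of f at 0 is [[8, 4], [4, 2]] with rank 1, so corank 1. A Groebner basis of the Jacobian ideal J(f) in C{x,y} is {y^2, x + y/2}; counting standard monomials gives mu = 2. Corank 1: A-series; mu = 2 gives A_2.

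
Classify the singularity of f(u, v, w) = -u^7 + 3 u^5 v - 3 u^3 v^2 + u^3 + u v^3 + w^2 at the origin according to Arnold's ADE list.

The Hessian of f at 0 is [[0, 0, 0], [0, 0, 0], [0, 0, 2]] with rank 1, so corank 2. A Groebner basis of the Jacobian ideal J(f) in C{u,v,w} is {u^3, u*v^2, 3*u^2 + v^3, w}; counting standard monomials gives mu = 7. Corank 2; j^3 = u^3 is a perfect cube, so E-series; the 4-jet and mu = 7 give E_7.

E_{7}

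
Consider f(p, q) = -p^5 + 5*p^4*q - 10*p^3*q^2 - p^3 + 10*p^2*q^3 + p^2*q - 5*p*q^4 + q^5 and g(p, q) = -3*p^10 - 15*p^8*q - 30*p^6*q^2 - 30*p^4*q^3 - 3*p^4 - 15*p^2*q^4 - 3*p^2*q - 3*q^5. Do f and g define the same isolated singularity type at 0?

The Hessian of f at 0 has rank 0. Corank 2; j^3 = -p^2*(p - q) has shape L^2 M (L != M), so D-series; mu = 6 gives D_6. The Hessian of g at 0 has rank 0. Corank 2; j^3 = -3*p^2*q has shape L^2 M (L != M), so D-series; mu = 6 gives D_6. Both have type D_6, hence right-equivalent.

Yes.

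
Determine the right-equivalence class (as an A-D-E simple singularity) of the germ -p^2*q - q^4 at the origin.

The Hessian of f at 0 is [[0, 0], [0, 0]] with rank 0, so corank 2. A Groebner basis of the Jacobian ideal J(f) in C{p,q} is {p^3, p^2/4 + q^3, p*q}; counting standard monomials gives mu = 5. Corank 2; j^3 = -p^2*q has shape L^2 M (L != M), so D-series; mu = 5 gives D_5.

D5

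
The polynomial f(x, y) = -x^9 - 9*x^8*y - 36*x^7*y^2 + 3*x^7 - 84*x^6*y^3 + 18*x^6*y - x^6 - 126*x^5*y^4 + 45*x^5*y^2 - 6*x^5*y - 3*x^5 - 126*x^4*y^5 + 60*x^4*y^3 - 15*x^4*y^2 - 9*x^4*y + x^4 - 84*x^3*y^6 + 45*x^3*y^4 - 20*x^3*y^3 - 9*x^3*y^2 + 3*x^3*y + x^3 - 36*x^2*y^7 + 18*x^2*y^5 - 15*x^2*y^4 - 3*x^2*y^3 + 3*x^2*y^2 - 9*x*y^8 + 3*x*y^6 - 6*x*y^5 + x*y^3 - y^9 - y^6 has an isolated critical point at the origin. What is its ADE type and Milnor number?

The Hessian of f at 0 has rank 0. Corank 2; j^3 = x^3 is a perfect cube, so E-series; the 4-jet and mu = 7 give E_7.

Type E_{7}, Milnor number mu = 7.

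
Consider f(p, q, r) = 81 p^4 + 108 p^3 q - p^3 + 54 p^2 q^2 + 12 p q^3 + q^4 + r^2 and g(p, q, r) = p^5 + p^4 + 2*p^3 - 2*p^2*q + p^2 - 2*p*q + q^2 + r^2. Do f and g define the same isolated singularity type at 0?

No.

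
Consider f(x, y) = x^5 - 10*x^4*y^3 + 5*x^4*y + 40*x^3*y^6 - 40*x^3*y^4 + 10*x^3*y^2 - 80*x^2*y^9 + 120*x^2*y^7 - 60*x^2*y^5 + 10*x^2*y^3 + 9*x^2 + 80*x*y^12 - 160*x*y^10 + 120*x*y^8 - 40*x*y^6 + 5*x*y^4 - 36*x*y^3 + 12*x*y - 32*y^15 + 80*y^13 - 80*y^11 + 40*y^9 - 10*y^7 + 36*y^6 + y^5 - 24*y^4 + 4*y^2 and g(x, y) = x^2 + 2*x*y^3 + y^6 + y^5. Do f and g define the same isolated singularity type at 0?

The Hessian of f at 0 has rank 1. Corank 1: A-series; mu = 4 gives A_4. The Hessian of g at 0 has rank 1. Corank 1: A-series; mu = 4 gives A_4. Both have type A_4, hence right-equivalent.

Yes.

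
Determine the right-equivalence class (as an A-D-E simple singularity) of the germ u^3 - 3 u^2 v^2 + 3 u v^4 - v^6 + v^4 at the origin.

E6

The Hessian of f at 0 is [[0, 0], [0, 0]] with rank 0, so corank 2. A Groebner basis of the Jacobian ideal J(f) in C{u,v} is {u^3, u^2*v, -u^2/2 + u*v^2, v^3}; counting standard monomials gives mu = 6. Corank 2; j^3 = u^3 is a perfect cube, so E-series; the 4-jet and mu = 6 give E_6.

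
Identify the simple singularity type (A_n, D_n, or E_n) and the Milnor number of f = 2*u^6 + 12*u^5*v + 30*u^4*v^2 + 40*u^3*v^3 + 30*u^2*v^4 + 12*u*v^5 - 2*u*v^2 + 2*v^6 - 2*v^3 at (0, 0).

Type D_{7}, Milnor number mu = 7.

The Hessian of f at 0 is [[0, 0], [0, 0]] with rank 0, so corank 2. A Groebner basis of the Jacobian ideal J(f) in C{u,v} is {u^5 - v^2/6, v^3, u*v + v^2}; counting standard monomials gives mu = 7. Corank 2; j^3 = -2*v^2*(u + v) has shape L^2 M (L != M), so D-series; mu = 7 gives D_7.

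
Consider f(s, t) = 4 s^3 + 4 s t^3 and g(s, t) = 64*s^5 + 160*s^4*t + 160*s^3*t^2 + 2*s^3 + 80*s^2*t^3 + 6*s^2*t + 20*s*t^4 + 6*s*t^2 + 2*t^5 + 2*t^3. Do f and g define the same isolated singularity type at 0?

No.

The Hessian of f at 0 is [[0, 0], [0, 0]] with rank 0, so corank 2. A Groebner basis of the Jacobian ideal J(f) in C{s,t} is {s^3, s*t^2, 3*s^2 + t^3}; counting standard monomials gives mu = 7. Corank 2; j^3 = 4*s^3 is a perfect cube, so E-series; the 4-jet and mu = 7 give E_7. The Hessian of g at 0 is [[0, 0], [0, 0]] with rank 0, so corank 2. A Groebner basis of the Jacobian ideal J(g) in C{s,t} is {t^5, s*t^3 + 7*t^4/8, s^2 + 2*s*t + t^2}; counting standard monomials gives mu = 8. Corank 2; j^3 = 2*(s + t)^3 is a perfect cube, so E-series; the 5-jet and mu = 8 give E_8. f is E_7 but g is E_8, hence not right-equivalent.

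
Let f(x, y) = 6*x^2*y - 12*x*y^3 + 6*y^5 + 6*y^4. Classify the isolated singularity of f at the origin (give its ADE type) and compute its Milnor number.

The Hessian of f at 0 has rank 0. Corank 2; j^3 = 6*x^2*y has shape L^2 M (L != M), so D-series; mu = 5 gives D_5.

Type D5, Milnor number mu = 5.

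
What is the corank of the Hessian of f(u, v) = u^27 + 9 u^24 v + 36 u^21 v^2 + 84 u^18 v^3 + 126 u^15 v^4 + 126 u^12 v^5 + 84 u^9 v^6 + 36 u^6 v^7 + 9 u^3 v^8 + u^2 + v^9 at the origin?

1

Hessian at 0 has rank 1.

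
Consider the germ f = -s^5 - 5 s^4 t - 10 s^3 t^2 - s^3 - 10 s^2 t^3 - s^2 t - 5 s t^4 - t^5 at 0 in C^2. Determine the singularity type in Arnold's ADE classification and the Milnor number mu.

The Hessian of f at 0 has rank 0. Corank 2; j^3 = -s^2*(s + t) has shape L^2 M (L != M), so D-series; mu = 6 gives D_6.

Type D6, Milnor number mu = 6.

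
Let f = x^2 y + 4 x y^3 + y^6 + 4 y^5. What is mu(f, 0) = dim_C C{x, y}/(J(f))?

7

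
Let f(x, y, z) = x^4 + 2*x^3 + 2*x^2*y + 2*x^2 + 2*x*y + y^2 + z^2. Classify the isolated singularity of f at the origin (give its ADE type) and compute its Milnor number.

Type A_1, Milnor number mu = 1.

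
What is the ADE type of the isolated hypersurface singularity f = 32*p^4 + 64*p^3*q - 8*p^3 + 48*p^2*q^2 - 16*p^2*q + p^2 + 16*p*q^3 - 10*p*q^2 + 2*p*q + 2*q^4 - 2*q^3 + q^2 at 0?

A3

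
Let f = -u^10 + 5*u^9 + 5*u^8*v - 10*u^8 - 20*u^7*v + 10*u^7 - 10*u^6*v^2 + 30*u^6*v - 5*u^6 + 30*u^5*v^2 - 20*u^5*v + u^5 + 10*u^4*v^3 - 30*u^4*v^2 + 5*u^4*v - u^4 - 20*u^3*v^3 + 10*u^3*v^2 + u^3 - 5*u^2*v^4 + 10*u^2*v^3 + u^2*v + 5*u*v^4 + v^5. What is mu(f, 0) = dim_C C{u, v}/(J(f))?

6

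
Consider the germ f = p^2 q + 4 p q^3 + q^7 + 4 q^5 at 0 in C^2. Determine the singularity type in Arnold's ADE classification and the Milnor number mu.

Type D_{8}, Milnor number mu = 8.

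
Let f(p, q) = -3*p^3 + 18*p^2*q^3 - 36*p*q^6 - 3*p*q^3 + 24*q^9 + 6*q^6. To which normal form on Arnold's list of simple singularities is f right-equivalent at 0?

The Hessian of f at 0 has rank 0. Corank 2; j^3 = -3*p^3 is a perfect cube, so E-series; the 4-jet and mu = 7 give E_7.

E_7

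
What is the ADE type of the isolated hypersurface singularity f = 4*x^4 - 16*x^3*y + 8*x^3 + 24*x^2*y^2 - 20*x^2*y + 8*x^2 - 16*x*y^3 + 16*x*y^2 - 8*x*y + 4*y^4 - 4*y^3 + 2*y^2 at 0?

A3

The Hessian of f at 0 is [[16, -8], [-8, 4]] with rank 1, so corank 1. A Groebner basis of the Jacobian ideal J(f) in C{x,y} is {x^2 + 2*x - y, x*y + 4*x - 2*y, 8*x + y^2 - 4*y}; counting standard monomials gives mu = 3. Corank 1: A-series; mu = 3 gives A_3.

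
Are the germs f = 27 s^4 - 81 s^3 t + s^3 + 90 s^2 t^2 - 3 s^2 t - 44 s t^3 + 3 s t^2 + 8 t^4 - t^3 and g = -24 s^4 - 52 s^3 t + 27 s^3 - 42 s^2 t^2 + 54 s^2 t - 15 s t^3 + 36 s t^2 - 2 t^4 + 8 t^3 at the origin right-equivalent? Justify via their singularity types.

The Hessian of f at 0 has rank 0. Corank 2; j^3 = (s - t)^3 is a perfect cube, so E-series; the 4-jet and mu = 7 give E_7. The Hessian of g at 0 has rank 0. Corank 2; j^3 = (3*s + 2*t)^3 is a perfect cube, so E-series; the 4-jet and mu = 7 give E_7. Both have type E_7, hence right-equivalent.

Yes.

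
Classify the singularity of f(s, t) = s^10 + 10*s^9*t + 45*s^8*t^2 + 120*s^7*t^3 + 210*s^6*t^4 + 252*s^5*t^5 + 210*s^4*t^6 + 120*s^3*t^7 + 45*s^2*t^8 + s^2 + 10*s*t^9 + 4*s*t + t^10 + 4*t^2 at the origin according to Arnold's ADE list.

A_9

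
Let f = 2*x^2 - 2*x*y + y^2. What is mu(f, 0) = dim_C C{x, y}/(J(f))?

1

The Hessian of f at 0 is [[4, -2], [-2, 2]] with rank 2, so corank 0. A Groebner basis of the Jacobian ideal J(f) in C{x,y} is {x, y}; counting standard monomials gives mu = 1. Corank 0: nondegenerate Morse point, so A_1.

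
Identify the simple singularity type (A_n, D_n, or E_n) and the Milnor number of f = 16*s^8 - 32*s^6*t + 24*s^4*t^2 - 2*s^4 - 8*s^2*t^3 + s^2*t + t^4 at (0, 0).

Type D_5, Milnor number mu = 5.

The Hessian of f at 0 has rank 0. Corank 2; j^3 = s^2*t has shape L^2 M (L != M), so D-series; mu = 5 gives D_5.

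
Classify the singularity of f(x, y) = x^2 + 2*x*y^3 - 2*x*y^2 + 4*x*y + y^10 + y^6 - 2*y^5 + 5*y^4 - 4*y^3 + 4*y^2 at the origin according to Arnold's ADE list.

The Hessian of f at 0 has rank 1. Corank 1: A-series; mu = 9 gives A_9.

A_9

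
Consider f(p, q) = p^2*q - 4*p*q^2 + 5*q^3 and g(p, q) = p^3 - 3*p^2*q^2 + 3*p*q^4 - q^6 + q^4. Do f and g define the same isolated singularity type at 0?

No.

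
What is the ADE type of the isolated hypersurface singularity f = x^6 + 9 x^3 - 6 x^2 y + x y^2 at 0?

D_7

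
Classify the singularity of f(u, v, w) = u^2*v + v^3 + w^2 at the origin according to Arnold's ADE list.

The Hessian of f at 0 is [[0, 0, 0], [0, 0, 0], [0, 0, 2]] with rank 1, so corank 2. A Groebner basis of the Jacobian ideal J(f) in C{u,v,w} is {v^3, u^2 + 3*v^2, u*v, w}; counting standard monomials gives mu = 4. Corank 2; j^3 = v*(u^2 + v^2) splits into three distinct lines over C (the quadratic factor has nonzero discriminant), so D_4.

D_4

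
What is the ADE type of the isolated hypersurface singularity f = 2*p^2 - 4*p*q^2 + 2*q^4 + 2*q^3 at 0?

The Hessian of f at 0 has rank 1. Corank 1: A-series; mu = 2 gives A_2.

A_{2}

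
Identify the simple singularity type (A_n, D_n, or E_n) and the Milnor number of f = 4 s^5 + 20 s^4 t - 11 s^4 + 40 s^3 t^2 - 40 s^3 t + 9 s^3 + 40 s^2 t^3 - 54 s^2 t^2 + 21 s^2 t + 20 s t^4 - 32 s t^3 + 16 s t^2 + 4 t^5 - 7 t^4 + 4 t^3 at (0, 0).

The Hessian of f at 0 has rank 0. Corank 2; j^3 = (s + t)*(3*s + 2*t)^2 has shape L^2 M (L != M), so D-series; mu = 5 gives D_5.

Type D5, Milnor number mu = 5.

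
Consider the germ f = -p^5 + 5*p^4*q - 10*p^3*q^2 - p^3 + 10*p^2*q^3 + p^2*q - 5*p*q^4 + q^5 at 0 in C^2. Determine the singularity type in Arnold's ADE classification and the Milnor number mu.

The Hessian of f at 0 is [[0, 0], [0, 0]] with rank 0, so corank 2. A Groebner basis of the Jacobian ideal J(f) in C{p,q} is {p*q/5 + q^4, p*q^2, p^2 - p*q}; counting standard monomials gives mu = 6. Corank 2; j^3 = -p^2*(p - q) has shape L^2 M (L != M), so D-series; mu = 6 gives D_6.

Type D6, Milnor number mu = 6.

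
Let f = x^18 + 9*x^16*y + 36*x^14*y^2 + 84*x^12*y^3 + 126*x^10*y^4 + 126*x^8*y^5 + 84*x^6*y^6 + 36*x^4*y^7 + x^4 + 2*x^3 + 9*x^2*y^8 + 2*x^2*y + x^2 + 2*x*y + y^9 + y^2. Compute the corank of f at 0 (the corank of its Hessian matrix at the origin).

1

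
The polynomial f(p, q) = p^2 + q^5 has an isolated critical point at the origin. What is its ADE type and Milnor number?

Type A_4, Milnor number mu = 4.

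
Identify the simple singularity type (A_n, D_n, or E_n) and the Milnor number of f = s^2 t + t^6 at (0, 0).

Type D7, Milnor number mu = 7.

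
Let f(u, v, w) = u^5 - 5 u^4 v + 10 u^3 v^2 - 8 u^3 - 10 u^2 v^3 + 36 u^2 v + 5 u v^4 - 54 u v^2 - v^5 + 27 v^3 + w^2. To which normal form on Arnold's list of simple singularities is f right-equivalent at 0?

E_{8}

The Hessian of f at 0 is [[0, 0, 0], [0, 0, 0], [0, 0, 2]] with rank 1, so corank 2. A Groebner basis of the Jacobian ideal J(f) in C{u,v,w} is {v^5, u*v^3 - 11*v^4/8, u^2 - 3*u*v + 9*v^2/4, w}; counting standard monomials gives mu = 8. Corank 2; j^3 = -(2*u - 3*v)^3 is a perfect cube, so E-series; the 5-jet and mu = 8 give E_8.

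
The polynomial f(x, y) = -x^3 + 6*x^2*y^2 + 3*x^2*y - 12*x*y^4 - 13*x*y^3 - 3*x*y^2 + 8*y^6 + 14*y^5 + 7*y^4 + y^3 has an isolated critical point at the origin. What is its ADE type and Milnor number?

The Hessian of f at 0 is [[0, 0], [0, 0]] with rank 0, so corank 2. A Groebner basis of the Jacobian ideal J(f) in C{x,y} is {-x^2/4 + x*y/2 + y^4 - y^3/12 - y^2/4, x^3 - 5*x^2/4 + 5*x*y/2 - 17*y^3/12 - 5*y^2/4, x^2*y - 11*x^2/12 + 11*x*y/6 - 47*y^3/36 - 11*y^2/12, -x^2/2 + x*y^2 + x*y - 7*y^3/6 - y^2/2}; counting standard monomials gives mu = 7. Corank 2; j^3 = -(x - y)^3 is a perfect cube, so E-series; the 4-jet and mu = 7 give E_7.

Type E_7, Milnor number mu = 7.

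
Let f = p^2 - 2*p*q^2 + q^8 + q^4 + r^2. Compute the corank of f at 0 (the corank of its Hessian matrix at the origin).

The Hessian at 0 is [[2, 0, 0], [0, 0, 0], [0, 0, 2]] of rank 2; hence corank 1.

1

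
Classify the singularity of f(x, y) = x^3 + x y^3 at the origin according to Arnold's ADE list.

The Hessian of f at 0 has rank 0. Corank 2; j^3 = x^3 is a perfect cube, so E-series; the 4-jet and mu = 7 give E_7.

E_{7}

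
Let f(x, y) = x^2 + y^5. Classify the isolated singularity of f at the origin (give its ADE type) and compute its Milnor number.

Type A4, Milnor number mu = 4.

The Hessian of f at 0 is [[2, 0], [0, 0]] with rank 1, so corank 1. A Groebner basis of the Jacobian ideal J(f) in C{x,y} is {y^4, x}; counting standard monomials gives mu = 4. Corank 1: A-series; mu = 4 gives A_4.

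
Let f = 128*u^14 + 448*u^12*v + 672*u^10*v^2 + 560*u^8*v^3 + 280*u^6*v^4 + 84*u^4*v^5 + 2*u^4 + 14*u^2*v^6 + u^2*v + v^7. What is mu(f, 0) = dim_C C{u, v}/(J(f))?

The Hessian of f at 0 is [[0, 0], [0, 0]] with rank 0, so corank 2. A Groebner basis of the Jacobian ideal J(f) in C{u,v} is {u^2/7 + v^6, u^3, u*v}; counting standard monomials gives mu = 8. Corank 2; j^3 = u^2*v has shape L^2 M (L != M), so D-series; mu = 8 gives D_8.

8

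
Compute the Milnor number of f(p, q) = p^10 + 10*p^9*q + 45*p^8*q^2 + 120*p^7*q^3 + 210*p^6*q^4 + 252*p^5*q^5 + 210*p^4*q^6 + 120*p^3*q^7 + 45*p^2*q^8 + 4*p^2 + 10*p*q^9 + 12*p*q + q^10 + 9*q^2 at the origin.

9

The Hessian of f at 0 is [[8, 12], [12, 18]] with rank 1, so corank 1. A Groebner basis of the Jacobian ideal J(f) in C{p,q} is {q^9, p + 3*q/2}; counting standard monomials gives mu = 9. Corank 1: A-series; mu = 9 gives A_9.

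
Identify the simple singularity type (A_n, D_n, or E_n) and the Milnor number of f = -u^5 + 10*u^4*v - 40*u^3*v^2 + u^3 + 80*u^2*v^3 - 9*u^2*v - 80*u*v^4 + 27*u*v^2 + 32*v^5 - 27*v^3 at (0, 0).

Type E8, Milnor number mu = 8.

The Hessian of f at 0 is [[0, 0], [0, 0]] with rank 0, so corank 2. A Groebner basis of the Jacobian ideal J(f) in C{u,v} is {v^5, u*v^3 - 11*v^4/4, u^2 - 6*u*v + 9*v^2}; counting standard monomials gives mu = 8. Corank 2; j^3 = (u - 3*v)^3 is a perfect cube, so E-series; the 5-jet and mu = 8 give E_8.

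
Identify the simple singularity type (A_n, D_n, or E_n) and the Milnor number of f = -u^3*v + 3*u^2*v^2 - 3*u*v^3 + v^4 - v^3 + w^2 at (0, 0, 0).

The Hessian of f at 0 is [[0, 0, 0], [0, 0, 0], [0, 0, 2]] with rank 1, so corank 2. A Groebner basis of the Jacobian ideal J(f) in C{u,v,w} is {u^3 - 3*u*v^2 + 3*v^2, u^2*v - 2*u*v^2, v^3, w}; counting standard monomials gives mu = 7. Corank 2; j^3 = -v^3 is a perfect cube, so E-series; the 4-jet and mu = 7 give E_7.

Type E_{7}, Milnor number mu = 7.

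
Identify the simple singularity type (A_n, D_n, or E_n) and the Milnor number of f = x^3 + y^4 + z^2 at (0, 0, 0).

The Hessian of f at 0 has rank 1. Corank 2; j^3 = x^3 is a perfect cube, so E-series; the 4-jet and mu = 6 give E_6.

Type E_{6}, Milnor number mu = 6.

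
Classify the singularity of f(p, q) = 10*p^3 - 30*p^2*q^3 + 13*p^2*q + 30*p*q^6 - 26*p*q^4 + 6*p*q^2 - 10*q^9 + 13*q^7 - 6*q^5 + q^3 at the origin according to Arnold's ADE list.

The Hessian of f at 0 has rank 0. Corank 2; j^3 = (2*p + q)*(5*p^2 + 4*p*q + q^2) splits into three distinct lines over C (the quadratic factor has nonzero discriminant), so D_4.

D_4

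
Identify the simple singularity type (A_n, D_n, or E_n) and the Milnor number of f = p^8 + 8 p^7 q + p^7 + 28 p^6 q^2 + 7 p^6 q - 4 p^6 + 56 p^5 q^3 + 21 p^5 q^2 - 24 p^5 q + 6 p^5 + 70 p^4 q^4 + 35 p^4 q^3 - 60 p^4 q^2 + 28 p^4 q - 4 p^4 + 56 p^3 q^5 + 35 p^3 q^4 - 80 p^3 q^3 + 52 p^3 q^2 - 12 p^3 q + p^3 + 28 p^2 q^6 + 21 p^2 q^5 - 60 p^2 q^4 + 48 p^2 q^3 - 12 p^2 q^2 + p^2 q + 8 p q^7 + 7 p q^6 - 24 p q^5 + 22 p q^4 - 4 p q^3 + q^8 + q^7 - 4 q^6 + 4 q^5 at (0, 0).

The Hessian of f at 0 has rank 0. Corank 2; j^3 = p^2*(p + q) has shape L^2 M (L != M), so D-series; mu = 9 gives D_9.

Type D_{9}, Milnor number mu = 9.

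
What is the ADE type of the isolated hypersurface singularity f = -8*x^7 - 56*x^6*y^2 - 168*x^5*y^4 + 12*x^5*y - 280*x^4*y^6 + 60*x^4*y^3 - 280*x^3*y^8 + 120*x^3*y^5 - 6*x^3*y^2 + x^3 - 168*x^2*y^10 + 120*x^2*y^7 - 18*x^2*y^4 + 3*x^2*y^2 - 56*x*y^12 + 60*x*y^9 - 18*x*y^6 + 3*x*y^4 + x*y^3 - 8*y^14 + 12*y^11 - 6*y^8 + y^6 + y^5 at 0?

E_7

The Hessian of f at 0 has rank 0. Corank 2; j^3 = x^3 is a perfect cube, so E-series; the 4-jet and mu = 7 give E_7.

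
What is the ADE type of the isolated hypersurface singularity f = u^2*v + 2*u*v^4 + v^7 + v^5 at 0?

D_6

The Hessian of f at 0 is [[0, 0], [0, 0]] with rank 0, so corank 2. A Groebner basis of the Jacobian ideal J(f) in C{u,v} is {u*v + v^4, u*v^2, u^2 - 5*u*v}; counting standard monomials gives mu = 6. Corank 2; j^3 = u^2*v has shape L^2 M (L != M), so D-series; mu = 6 gives D_6.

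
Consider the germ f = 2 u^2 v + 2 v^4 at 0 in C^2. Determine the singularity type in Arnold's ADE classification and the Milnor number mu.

Type D_5, Milnor number mu = 5.

The Hessian of f at 0 has rank 0. Corank 2; j^3 = 2*u^2*v has shape L^2 M (L != M), so D-series; mu = 5 gives D_5.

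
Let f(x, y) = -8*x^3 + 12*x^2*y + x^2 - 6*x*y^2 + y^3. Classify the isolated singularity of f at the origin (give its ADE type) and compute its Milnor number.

Type A2, Milnor number mu = 2.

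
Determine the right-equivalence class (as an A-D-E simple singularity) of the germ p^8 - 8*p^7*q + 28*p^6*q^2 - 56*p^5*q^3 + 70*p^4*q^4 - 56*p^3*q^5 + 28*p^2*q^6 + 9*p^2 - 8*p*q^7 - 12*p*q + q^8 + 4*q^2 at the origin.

A7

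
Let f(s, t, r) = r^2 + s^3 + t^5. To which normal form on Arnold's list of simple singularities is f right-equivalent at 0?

E_{8}

The Hessian of f at 0 is [[0, 0, 0], [0, 0, 0], [0, 0, 2]] with rank 1, so corank 2. A Groebner basis of the Jacobian ideal J(f) in C{s,t,r} is {t^4, s^2, r}; counting standard monomials gives mu = 8. Corank 2; j^3 = s^3 is a perfect cube, so E-series; the 5-jet and mu = 8 give E_8.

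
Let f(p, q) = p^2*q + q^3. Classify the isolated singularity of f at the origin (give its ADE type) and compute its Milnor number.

The Hessian of f at 0 is [[0, 0], [0, 0]] with rank 0, so corank 2. A Groebner basis of the Jacobian ideal J(f) in C{p,q} is {q^3, p^2 + 3*q^2, p*q}; counting standard monomials gives mu = 4. Corank 2; j^3 = q*(p^2 + q^2) splits into three distinct lines over C (the quadratic factor has nonzero discriminant), so D_4.

Type D_{4}, Milnor number mu = 4.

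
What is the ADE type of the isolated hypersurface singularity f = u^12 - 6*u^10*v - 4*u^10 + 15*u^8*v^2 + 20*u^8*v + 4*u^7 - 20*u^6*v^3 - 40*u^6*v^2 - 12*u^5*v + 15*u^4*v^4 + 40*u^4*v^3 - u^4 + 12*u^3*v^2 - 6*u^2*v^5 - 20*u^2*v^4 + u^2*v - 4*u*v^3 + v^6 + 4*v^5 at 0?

The Hessian of f at 0 has rank 0. Corank 2; j^3 = u^2*v has shape L^2 M (L != M), so D-series; mu = 7 gives D_7.

D_{7}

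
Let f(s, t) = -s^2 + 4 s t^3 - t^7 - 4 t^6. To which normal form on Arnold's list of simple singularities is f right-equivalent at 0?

A6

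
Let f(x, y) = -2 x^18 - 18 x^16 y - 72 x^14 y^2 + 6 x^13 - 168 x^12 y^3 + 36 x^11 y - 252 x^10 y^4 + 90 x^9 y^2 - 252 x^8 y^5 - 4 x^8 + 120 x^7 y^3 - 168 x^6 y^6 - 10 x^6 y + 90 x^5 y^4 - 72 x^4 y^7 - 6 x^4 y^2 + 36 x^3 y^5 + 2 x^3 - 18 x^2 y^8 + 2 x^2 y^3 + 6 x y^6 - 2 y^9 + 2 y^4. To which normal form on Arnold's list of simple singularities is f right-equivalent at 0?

The Hessian of f at 0 has rank 0. Corank 2; j^3 = 2*x^3 is a perfect cube, so E-series; the 4-jet and mu = 6 give E_6.

E_6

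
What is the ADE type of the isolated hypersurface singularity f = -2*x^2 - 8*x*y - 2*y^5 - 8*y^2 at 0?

A4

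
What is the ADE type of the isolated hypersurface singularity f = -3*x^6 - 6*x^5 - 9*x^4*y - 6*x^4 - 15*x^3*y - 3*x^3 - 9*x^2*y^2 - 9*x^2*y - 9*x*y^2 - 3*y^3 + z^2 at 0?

The Hessian of f at 0 is [[0, 0, 0], [0, 0, 0], [0, 0, 2]] with rank 1, so corank 2. A Groebner basis of the Jacobian ideal J(f) in C{x,y,z} is {3*x^2 + 6*x*y + y^4 + y^3 + 3*y^2, x^3 - 12*x^2 - 24*x*y - 3*y^3 - 12*y^2, x^2*y + 9*x^2 + 18*x*y + 2*y^3 + 9*y^2, -5*x^2 + x*y^2 - 10*x*y - 2*y^3/3 - 5*y^2, z}; counting standard monomials gives mu = 7. Corank 2; j^3 = -3*(x + y)^3 is a perfect cube, so E-series; the 4-jet and mu = 7 give E_7.

E_{7}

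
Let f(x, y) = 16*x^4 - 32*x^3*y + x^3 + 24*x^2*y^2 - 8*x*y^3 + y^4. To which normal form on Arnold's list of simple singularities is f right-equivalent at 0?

E6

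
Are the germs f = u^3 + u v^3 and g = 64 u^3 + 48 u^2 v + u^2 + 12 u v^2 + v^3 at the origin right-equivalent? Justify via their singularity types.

No.

The Hessian of f at 0 has rank 0. Corank 2; j^3 = u^3 is a perfect cube, so E-series; the 4-jet and mu = 7 give E_7. The Hessian of g at 0 has rank 1. Corank 1: A-series; mu = 2 gives A_2. f is E_7 but g is A_2, hence not right-equivalent.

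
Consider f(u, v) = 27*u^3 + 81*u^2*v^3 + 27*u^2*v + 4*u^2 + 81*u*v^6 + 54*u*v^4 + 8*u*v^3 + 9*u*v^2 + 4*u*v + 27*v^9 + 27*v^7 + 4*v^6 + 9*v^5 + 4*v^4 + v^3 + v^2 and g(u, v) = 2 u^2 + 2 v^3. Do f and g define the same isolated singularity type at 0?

The Hessian of f at 0 has rank 1. Corank 1: A-series; mu = 2 gives A_2. The Hessian of g at 0 has rank 1. Corank 1: A-series; mu = 2 gives A_2. Both have type A_2, hence right-equivalent.

Yes.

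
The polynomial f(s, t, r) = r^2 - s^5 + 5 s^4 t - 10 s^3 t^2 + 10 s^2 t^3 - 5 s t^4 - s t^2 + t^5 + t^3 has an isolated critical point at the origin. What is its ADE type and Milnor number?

Type D6, Milnor number mu = 6.

The Hessian of f at 0 has rank 1. Corank 2; j^3 = -t^2*(s - t) has shape L^2 M (L != M), so D-series; mu = 6 gives D_6.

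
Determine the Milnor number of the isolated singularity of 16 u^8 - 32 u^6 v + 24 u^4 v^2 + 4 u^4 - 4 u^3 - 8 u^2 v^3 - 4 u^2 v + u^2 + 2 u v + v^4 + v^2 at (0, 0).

3

The Hessian of f at 0 has rank 1. Corank 1: A-series; mu = 3 gives A_3.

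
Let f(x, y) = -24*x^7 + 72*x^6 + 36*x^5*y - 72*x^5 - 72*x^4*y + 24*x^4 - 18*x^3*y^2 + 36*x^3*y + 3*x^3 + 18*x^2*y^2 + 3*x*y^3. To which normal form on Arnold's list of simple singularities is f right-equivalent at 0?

E7

The Hessian of f at 0 has rank 0. Corank 2; j^3 = 3*x^3 is a perfect cube, so E-series; the 4-jet and mu = 7 give E_7.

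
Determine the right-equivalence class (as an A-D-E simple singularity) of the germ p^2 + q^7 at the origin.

A_6

The Hessian of f at 0 has rank 1. Corank 1: A-series; mu = 6 gives A_6.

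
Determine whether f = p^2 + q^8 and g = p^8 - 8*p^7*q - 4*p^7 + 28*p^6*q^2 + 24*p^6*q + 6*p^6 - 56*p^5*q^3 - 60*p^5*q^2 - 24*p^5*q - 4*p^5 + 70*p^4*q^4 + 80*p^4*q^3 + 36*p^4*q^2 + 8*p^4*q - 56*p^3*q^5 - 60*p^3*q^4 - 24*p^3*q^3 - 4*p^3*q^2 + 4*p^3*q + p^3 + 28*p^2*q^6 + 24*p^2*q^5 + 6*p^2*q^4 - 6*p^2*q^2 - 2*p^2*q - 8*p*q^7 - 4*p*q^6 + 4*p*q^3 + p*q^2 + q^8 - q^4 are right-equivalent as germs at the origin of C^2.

No.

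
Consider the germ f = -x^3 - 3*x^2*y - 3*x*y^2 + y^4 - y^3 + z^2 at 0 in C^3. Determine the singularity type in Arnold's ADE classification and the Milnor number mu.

Type E6, Milnor number mu = 6.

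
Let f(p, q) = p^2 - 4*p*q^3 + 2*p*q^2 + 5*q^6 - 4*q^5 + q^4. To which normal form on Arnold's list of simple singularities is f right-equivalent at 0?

A_5

The Hessian of f at 0 is [[2, 0], [0, 0]] with rank 1, so corank 1. A Groebner basis of the Jacobian ideal J(f) in C{p,q} is {p*q^2 + p*q/2 + p/4 + q^2/4, -p/2 + q^3 - q^2/2, p^2 - p*q/2 - p/4 - q^2/4}; counting standard monomials gives mu = 5. Corank 1: A-series; mu = 5 gives A_5.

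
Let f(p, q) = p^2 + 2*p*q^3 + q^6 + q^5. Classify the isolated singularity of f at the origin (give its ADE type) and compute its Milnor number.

The Hessian of f at 0 has rank 1. Corank 1: A-series; mu = 4 gives A_4.

Type A_4, Milnor number mu = 4.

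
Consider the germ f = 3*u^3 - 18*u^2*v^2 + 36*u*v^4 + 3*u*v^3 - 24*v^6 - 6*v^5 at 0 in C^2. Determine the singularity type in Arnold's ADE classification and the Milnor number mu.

Type E_7, Milnor number mu = 7.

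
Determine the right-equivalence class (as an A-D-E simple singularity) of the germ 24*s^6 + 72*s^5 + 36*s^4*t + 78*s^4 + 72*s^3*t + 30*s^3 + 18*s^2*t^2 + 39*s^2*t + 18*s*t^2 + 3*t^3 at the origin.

The Hessian of f at 0 is [[0, 0], [0, 0]] with rank 0, so corank 2. A Groebner basis of the Jacobian ideal J(f) in C{s,t} is {t^3, s^2 - 3*t^2/11, s*t + 6*t^2/11}; counting standard monomials gives mu = 4. Corank 2; j^3 = 3*(2*s + t)*(5*s^2 + 4*s*t + t^2) splits into three distinct lines over C (the quadratic factor has nonzero discriminant), so D_4.

D4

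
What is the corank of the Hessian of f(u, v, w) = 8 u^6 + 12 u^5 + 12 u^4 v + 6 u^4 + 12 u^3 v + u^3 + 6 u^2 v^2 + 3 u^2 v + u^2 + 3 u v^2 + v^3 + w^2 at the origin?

1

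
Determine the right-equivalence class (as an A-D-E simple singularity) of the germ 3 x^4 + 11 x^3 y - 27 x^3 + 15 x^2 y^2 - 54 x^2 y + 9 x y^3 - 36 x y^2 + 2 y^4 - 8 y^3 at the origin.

The Hessian of f at 0 has rank 0. Corank 2; j^3 = -(3*x + 2*y)^3 is a perfect cube, so E-series; the 4-jet and mu = 7 give E_7.

E_{7}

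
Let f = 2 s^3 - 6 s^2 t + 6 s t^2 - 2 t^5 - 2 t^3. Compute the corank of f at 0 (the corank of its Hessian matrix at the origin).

2

Hessian at 0 has rank 0.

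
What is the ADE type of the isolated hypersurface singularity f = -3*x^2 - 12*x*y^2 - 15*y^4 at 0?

A_3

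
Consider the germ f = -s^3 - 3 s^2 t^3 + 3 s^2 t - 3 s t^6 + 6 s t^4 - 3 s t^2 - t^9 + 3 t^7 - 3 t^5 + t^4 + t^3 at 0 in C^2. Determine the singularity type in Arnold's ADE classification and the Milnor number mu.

The Hessian of f at 0 has rank 0. Corank 2; j^3 = -(s - t)^3 is a perfect cube, so E-series; the 4-jet and mu = 6 give E_6.

Type E_{6}, Milnor number mu = 6.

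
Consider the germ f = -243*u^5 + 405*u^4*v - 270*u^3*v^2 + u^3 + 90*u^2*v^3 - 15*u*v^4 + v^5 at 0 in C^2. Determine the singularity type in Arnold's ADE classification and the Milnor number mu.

The Hessian of f at 0 has rank 0. Corank 2; j^3 = u^3 is a perfect cube, so E-series; the 5-jet and mu = 8 give E_8.

Type E8, Milnor number mu = 8.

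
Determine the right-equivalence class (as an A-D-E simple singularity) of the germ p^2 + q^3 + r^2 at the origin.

The Hessian of f at 0 has rank 2. Corank 1: A-series; mu = 2 gives A_2.

A_2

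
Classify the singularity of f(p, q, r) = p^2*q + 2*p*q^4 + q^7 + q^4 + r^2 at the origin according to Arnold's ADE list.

D5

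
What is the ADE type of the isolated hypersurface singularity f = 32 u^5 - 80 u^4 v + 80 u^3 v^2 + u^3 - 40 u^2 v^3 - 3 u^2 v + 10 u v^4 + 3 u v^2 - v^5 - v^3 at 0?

E_{8}

The Hessian of f at 0 has rank 0. Corank 2; j^3 = (u - v)^3 is a perfect cube, so E-series; the 5-jet and mu = 8 give E_8.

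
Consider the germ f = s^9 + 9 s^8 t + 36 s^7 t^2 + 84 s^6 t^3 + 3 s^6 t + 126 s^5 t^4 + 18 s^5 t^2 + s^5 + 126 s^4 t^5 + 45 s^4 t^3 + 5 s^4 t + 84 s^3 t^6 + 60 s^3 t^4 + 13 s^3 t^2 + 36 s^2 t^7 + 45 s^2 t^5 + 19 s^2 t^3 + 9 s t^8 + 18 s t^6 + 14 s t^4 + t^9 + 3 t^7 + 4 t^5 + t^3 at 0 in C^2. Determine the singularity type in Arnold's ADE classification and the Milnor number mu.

Type E_{8}, Milnor number mu = 8.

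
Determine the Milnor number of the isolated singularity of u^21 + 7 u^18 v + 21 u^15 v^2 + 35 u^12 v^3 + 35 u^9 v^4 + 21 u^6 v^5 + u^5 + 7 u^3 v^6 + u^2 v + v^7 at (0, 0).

8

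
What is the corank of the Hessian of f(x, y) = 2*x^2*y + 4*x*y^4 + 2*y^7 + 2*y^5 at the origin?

2

Hessian at 0 has rank 0.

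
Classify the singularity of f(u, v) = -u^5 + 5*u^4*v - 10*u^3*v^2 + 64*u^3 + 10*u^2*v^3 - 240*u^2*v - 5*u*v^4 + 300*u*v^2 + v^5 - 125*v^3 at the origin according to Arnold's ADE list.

E_{8}

The Hessian of f at 0 is [[0, 0], [0, 0]] with rank 0, so corank 2. A Groebner basis of the Jacobian ideal J(f) in C{u,v} is {v^5, u*v^3 - 19*v^4/16, u^2 - 5*u*v/2 + 25*v^2/16}; counting standard monomials gives mu = 8. Corank 2; j^3 = (4*u - 5*v)^3 is a perfect cube, so E-series; the 5-jet and mu = 8 give E_8.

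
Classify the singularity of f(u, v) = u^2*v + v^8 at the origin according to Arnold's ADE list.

D_9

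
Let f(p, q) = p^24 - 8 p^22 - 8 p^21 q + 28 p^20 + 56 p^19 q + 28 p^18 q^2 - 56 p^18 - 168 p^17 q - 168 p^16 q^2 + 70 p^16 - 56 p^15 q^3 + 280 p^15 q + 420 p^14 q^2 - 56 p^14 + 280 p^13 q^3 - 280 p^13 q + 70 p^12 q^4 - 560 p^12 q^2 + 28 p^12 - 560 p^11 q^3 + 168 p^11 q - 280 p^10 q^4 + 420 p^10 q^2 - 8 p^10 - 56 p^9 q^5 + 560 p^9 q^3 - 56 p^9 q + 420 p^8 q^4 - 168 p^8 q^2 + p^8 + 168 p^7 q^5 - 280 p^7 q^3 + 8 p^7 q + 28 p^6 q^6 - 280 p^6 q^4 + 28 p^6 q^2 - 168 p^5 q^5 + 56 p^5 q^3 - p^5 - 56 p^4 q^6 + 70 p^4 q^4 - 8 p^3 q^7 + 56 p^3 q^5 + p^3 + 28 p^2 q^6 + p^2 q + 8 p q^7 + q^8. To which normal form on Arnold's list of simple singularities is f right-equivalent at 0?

The Hessian of f at 0 has rank 0. Corank 2; j^3 = p^2*(p + q) has shape L^2 M (L != M), so D-series; mu = 9 gives D_9.

D_{9}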